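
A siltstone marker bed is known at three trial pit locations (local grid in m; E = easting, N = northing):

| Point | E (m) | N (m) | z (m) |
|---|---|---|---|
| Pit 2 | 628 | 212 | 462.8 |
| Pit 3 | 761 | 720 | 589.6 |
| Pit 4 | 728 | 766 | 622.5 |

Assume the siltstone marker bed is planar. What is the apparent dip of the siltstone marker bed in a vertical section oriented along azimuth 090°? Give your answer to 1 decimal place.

25.4°

Let the plane be z = a·E + b·N + c.
Pit 3−Pit 2: 133a + 508b = 126.8;  Pit 4−Pit 2: 100a + 554b = 159.7.
Solving gives a = −0.47550, b = 0.37410.
Unit vector along 090° is (sin 90°, cos 90°) = (1.0000, 0.0000).
Slope in that direction = a·(1.0000) + b·(0.0000) = −0.47550.
Apparent dip = arctan|0.47550| = 25.4° (true dip is 31.2°, so apparent ≤ true as expected).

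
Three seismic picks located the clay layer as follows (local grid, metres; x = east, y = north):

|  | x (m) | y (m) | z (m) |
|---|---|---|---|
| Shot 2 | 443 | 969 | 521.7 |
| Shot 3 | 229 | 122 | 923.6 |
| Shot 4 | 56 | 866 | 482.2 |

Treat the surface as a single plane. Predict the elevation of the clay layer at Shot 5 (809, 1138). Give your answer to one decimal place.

520.7 m

Two edge vectors: Shot 2→Shot 3 = (-214, -847, 401.9), Shot 2→Shot 4 = (-387, -103, -39.5).
Normal n = (Shot 2→Shot 3) × (Shot 2→Shot 4) = (74852.2, -163988.3, -305747).
So ∂z/∂x = −n_x/n_z = 0.244817 and ∂z/∂y = −n_y/n_z = −0.536353.
Intercept c from Shot 2: 521.7 − 108.45 + 519.73 = 932.97.
At (809, 1138): z = 198.1 − 610.4 + 932.97 = 520.7 m.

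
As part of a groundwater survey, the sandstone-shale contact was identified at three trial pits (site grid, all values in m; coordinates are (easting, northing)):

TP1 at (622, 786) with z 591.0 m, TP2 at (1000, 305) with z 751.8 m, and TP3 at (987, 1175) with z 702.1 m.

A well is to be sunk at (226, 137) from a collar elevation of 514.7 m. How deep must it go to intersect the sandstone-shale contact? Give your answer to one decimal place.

32.5 m

Two edge vectors: TP1→TP2 = (378, -481, 160.8), TP1→TP3 = (365, 389, 111.1).
Normal n = (TP1→TP2) × (TP1→TP3) = (-115990.3, 16696.2, 322607).
So ∂z/∂E = −n_x/n_z = 0.359541 and ∂z/∂N = −n_y/n_z = −0.051754.
Intercept c from TP1: 591 − 223.63 + 40.68 = 408.04.
At (226, 137): z_contact = 81.26 − 7.09 + 408.04 = 482.21 m.
Depth below ground = 514.7 − 482.21 = 32.5 m.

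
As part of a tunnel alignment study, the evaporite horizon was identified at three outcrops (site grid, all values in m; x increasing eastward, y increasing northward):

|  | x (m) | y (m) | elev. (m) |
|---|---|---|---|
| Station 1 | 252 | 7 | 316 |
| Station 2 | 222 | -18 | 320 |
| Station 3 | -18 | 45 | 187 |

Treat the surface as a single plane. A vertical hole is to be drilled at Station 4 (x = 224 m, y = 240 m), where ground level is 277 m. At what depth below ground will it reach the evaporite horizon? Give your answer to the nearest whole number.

118 m

Let the plane be z = a·x + b·y + c.
Station 2−Station 1: −30a − 25b = 4;  Station 3−Station 1: −270a + 38b = −129.
Solving gives a = 0.38948, b = −0.62738.
Then c = 316 − a·252 − b·7 = 222.24.
At (224, 240): z_contact = 87.2 − 150.6 + 222.24 = 158.9 m.
Depth below ground = 277 − 158.9 = 118 m.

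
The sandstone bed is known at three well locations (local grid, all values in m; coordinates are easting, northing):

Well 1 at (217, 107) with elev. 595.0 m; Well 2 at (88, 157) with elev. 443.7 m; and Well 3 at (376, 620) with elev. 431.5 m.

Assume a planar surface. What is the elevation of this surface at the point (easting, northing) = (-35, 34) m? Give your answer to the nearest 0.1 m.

403.4 m

Let the plane be z = a·easting + b·northing + c.
Well 2−Well 1: −129a + 50b = −151.3;  Well 3−Well 1: 159a + 513b = −163.5.
Solving gives a = 0.93680, b = −0.60907.
Then c = 595 − a·217 − b·107 = 456.89.
At (-35, 34): z = −32.8 − 20.7 + 456.89 = 403.4 m.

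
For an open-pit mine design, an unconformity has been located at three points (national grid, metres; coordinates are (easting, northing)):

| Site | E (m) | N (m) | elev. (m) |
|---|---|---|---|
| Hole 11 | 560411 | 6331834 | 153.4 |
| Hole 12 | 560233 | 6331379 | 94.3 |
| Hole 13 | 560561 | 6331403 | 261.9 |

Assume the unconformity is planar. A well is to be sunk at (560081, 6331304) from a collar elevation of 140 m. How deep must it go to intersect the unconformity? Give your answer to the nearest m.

Two edge vectors: Hole 11→Hole 12 = (-178, -455, -59.1), Hole 11→Hole 13 = (150, -431, 108.5).
Normal n = (Hole 11→Hole 12) × (Hole 11→Hole 13) = (-74839.6, 10448, 144968).
So ∂z/∂E = −n_x/n_z = 0.51624910 and ∂z/∂N = −n_y/n_z = −0.07207108.
Intercept c from Hole 11: 153.4 − 289311.68 + 456342.10 = 167183.82.
At (560081, 6331304): z_contact = 289141.3 − 456303.9 + 167183.82 = 21.2 m.
Depth below ground = 140 − 21.2 = 119 m.

119 m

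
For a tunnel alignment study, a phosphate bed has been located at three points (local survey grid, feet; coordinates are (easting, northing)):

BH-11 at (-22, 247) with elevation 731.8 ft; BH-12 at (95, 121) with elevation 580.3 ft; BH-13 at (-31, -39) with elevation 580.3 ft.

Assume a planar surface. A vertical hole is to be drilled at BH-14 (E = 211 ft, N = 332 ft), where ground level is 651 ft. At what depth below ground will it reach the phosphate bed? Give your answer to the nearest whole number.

36 ft

Let the plane be z = a·E + b·N + c.
BH-12−BH-11: 117a − 126b = −151.5;  BH-13−BH-11: −9a − 286b = −151.5.
Solving gives a = −0.70066, b = 0.55177.
Then c = 731.8 − a·-22 − b·247 = 580.10.
At (211, 332): z_contact = −147.8 + 183.2 + 580.10 = 615.4 ft.
Depth below ground = 651 − 615.4 = 36 ft.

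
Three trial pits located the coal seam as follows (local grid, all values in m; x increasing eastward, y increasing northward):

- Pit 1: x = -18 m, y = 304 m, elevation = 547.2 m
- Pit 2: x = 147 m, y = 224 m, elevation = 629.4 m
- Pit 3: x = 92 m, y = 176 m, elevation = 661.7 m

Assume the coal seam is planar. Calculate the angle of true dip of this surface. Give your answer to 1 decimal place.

38.9°

Two edge vectors: Pit 1→Pit 2 = (165, -80, 82.2), Pit 1→Pit 3 = (110, -128, 114.5).
Normal n = (Pit 1→Pit 2) × (Pit 1→Pit 3) = (1361.6, -9850.5, -12320).
So ∂z/∂x = −n_x/n_z = 0.11052 and ∂z/∂y = −n_y/n_z = −0.79955.
Gradient magnitude |∇z| = √(a² + b²) = √(0.01221 + 0.63929) = 0.80716.
True dip = arctan(0.80716) = 38.9°, dipping toward N (azimuth ≈ 352°).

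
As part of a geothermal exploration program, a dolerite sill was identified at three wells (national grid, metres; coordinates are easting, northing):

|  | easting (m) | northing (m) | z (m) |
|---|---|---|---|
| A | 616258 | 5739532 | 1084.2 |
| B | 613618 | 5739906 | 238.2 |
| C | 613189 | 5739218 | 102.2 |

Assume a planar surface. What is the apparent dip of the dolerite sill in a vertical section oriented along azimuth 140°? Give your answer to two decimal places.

Two edge vectors: A→B = (-2640, 374, -846), A→C = (-3069, -314, -982).
Normal n = (A→B) × (A→C) = (-632912, 3894, 1976766).
So ∂z/∂easting = −n_x/n_z = 0.32018 and ∂z/∂northing = −n_y/n_z = −0.00197.
Unit vector along 140° is (sin 140°, cos 140°) = (0.6428, -0.7660).
Slope in that direction = a·(0.6428) + b·(-0.7660) = 0.20731.
Apparent dip = arctan|0.20731| = 11.71° (true dip is 17.8°, so apparent ≤ true as expected).

11.71°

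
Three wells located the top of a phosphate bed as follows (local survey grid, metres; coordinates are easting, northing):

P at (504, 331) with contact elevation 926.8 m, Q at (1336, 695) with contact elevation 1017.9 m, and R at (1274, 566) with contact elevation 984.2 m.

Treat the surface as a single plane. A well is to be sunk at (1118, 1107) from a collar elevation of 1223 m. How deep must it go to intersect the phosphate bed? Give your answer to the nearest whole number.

Two edge vectors: P→Q = (832, 364, 91.1), P→R = (770, 235, 57.4).
Normal n = (P→Q) × (P→R) = (-514.9, 22390.2, -84760).
So ∂z/∂easting = −n_x/n_z = −0.00607 and ∂z/∂northing = −n_y/n_z = 0.26416.
Intercept c from P: 926.8 + 3.06 − 87.44 = 842.42.
At (1118, 1107): z_contact = −6.8 + 292.4 + 842.42 = 1128.1 m.
Depth below ground = 1223 − 1128.1 = 95 m.

95 m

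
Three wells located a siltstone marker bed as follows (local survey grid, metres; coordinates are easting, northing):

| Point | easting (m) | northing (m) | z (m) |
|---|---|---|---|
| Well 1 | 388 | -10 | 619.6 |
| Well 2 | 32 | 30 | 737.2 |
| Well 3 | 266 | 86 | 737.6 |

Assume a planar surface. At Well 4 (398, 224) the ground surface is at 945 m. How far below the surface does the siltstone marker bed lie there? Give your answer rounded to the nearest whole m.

Let the plane be z = a·easting + b·northing + c.
Well 2−Well 1: −356a + 40b = 117.6;  Well 3−Well 1: −122a + 96b = 118.
Solving gives a = −0.22425, b = 0.94418.
Then c = 619.6 − a·388 − b·-10 = 716.05.
At (398, 224): z_contact = −89.3 + 211.5 + 716.05 = 838.3 m.
Depth below ground = 945 − 838.3 = 107 m.

107 m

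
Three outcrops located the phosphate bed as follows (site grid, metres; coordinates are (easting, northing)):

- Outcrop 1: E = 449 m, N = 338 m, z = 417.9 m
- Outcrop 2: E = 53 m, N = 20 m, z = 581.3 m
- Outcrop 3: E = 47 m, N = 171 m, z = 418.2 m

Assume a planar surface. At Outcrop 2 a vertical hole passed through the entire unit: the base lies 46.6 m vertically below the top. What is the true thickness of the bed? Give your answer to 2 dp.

Let the plane be z = a·E + b·N + c.
Outcrop 2−Outcrop 1: −396a − 318b = 163.4;  Outcrop 3−Outcrop 1: −402a − 167b = 0.3.
Solving gives a = 0.44069, b = −1.06262.
|∇z| = √(a²+b²) = 1.15038, so dip δ = arctan(1.15038) = 49.00°.
True thickness = vertical thickness × cos δ = 46.6 × cos 49.00° = 30.57 m.

30.57 m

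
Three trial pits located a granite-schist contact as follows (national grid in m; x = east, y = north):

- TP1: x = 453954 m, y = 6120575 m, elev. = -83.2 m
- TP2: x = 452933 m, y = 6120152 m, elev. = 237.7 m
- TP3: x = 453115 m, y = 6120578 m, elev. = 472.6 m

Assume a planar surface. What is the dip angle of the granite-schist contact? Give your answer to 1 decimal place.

Let the plane be z = a·x + b·y + c.
TP2−TP1: −1021a − 423b = 320.9;  TP3−TP1: −839a + 3b = 555.8.
Solving gives a = −0.65948, b = 0.83316.
Gradient magnitude |∇z| = √(a² + b²) = √(0.43491 + 0.69415) = 1.06257.
True dip = arctan(1.06257) = 46.7°, dipping toward SE (azimuth ≈ 142°).

46.7°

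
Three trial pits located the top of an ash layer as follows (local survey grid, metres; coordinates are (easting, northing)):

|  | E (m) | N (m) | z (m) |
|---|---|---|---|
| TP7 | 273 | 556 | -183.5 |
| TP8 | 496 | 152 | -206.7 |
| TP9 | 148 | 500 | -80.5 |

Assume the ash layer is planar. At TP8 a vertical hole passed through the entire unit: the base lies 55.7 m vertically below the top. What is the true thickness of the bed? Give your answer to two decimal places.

Two edge vectors: TP7→TP8 = (223, -404, -23.2), TP7→TP9 = (-125, -56, 103).
Normal n = (TP7→TP8) × (TP7→TP9) = (-42911.2, -20069, -62988).
So ∂z/∂E = −n_x/n_z = −0.68126 and ∂z/∂N = −n_y/n_z = −0.31862.
|∇z| = √(a²+b²) = 0.75208, so dip δ = arctan(0.75208) = 36.95°.
True thickness = vertical thickness × cos δ = 55.7 × cos 36.95° = 44.52 m.

44.52 m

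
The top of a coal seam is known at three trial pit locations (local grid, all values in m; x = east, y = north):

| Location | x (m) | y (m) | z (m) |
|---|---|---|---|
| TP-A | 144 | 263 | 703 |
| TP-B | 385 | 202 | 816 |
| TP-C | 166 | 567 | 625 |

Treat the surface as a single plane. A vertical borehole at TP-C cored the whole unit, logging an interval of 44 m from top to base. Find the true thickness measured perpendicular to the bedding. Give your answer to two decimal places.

Two edge vectors: TP-A→TP-B = (241, -61, 113), TP-A→TP-C = (22, 304, -78).
Normal n = (TP-A→TP-B) × (TP-A→TP-C) = (-29594, 21284, 74606).
So ∂z/∂x = −n_x/n_z = 0.39667 and ∂z/∂y = −n_y/n_z = −0.28529.
|∇z| = √(a²+b²) = 0.48861, so dip δ = arctan(0.48861) = 26.04°.
True thickness = vertical thickness × cos δ = 44 × cos 26.04° = 39.53 m.

39.53 m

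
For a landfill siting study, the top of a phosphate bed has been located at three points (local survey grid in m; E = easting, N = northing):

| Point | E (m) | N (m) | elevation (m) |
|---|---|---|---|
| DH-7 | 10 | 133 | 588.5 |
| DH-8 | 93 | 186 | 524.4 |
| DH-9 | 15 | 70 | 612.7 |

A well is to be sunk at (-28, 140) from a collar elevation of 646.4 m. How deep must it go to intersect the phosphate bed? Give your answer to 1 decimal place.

Let the plane be z = a·E + b·N + c.
DH-8−DH-7: 83a + 53b = −64.1;  DH-9−DH-7: 5a − 63b = 24.2.
Solving gives a = −0.50158, b = −0.42394.
Then c = 588.5 − a·10 − b·133 = 649.90.
At (-28, 140): z_contact = 14.04 − 59.35 + 649.90 = 604.59 m.
Depth below ground = 646.4 − 604.59 = 41.8 m.

41.8 m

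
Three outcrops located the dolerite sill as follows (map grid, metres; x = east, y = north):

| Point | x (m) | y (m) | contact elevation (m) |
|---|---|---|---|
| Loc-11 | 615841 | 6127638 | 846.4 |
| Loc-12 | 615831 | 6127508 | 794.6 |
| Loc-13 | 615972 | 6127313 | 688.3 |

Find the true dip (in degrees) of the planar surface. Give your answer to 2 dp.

24.30°

Let the plane be z = a·x + b·y + c.
Loc-12−Loc-11: −10a − 130b = −51.8;  Loc-13−Loc-11: 131a − 325b = −158.1.
Solving gives a = −0.18333, b = 0.41256.
Gradient magnitude |∇z| = √(a² + b²) = √(0.03361 + 0.17021) = 0.45146.
True dip = arctan(0.45146) = 24.30°, dipping toward SSE (azimuth ≈ 156°).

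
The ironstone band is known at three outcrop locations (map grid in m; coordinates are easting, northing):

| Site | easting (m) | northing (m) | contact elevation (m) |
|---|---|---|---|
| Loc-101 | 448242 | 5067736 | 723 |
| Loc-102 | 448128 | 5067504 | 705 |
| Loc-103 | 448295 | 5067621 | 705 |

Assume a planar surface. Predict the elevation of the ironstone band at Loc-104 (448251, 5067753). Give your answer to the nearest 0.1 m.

724.3 m

Let the plane be z = a·easting + b·northing + c.
Loc-102−Loc-101: −114a − 232b = −18;  Loc-103−Loc-101: 53a − 115b = −18.
Solving gives a = −0.082893805, b = 0.118318507.
Then c = 723 − a·448242 − b·5067736 = −561727.47.
At (448251, 5067753): z = −37157.2 + 599609.0 − 561727.47 = 724.3 m.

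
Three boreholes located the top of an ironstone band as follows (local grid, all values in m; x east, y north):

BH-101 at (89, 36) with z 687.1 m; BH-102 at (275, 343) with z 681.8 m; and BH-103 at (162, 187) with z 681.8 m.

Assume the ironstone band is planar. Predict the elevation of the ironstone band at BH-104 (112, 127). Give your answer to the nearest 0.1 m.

Two edge vectors: BH-101→BH-102 = (186, 307, -5.3), BH-101→BH-103 = (73, 151, -5.3).
Normal n = (BH-101→BH-102) × (BH-101→BH-103) = (-826.8, 598.9, 5675).
So ∂z/∂x = −n_x/n_z = 0.14569 and ∂z/∂y = −n_y/n_z = −0.10553.
Intercept c from BH-101: 687.1 − 12.97 + 3.80 = 677.93.
At (112, 127): z = 16.3 − 13.4 + 677.93 = 680.8 m.

680.8 m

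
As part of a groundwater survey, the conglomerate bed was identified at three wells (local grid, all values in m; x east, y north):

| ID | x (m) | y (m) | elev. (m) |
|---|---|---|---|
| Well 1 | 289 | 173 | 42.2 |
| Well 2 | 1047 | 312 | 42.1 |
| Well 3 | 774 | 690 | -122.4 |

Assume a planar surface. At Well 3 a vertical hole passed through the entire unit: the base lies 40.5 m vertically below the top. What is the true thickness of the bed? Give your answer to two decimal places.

37.72 m

Two edge vectors: Well 1→Well 2 = (758, 139, -0.1), Well 1→Well 3 = (485, 517, -164.6).
Normal n = (Well 1→Well 2) × (Well 1→Well 3) = (-22827.7, 124718.3, 324471).
So ∂z/∂x = −n_x/n_z = 0.07035 and ∂z/∂y = −n_y/n_z = −0.38437.
|∇z| = √(a²+b²) = 0.39076, so dip δ = arctan(0.39076) = 21.34°.
True thickness = vertical thickness × cos δ = 40.5 × cos 21.34° = 37.72 m.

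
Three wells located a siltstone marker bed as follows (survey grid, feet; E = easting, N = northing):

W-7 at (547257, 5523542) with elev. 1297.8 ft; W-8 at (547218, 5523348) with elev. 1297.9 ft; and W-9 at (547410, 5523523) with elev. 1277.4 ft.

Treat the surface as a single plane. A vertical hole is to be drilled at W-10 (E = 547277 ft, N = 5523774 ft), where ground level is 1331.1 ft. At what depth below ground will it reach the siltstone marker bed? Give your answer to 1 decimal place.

Two edge vectors: W-7→W-8 = (-39, -194, 0.1), W-7→W-9 = (153, -19, -20.4).
Normal n = (W-7→W-8) × (W-7→W-9) = (3959.5, -780.3, 30423).
So ∂z/∂E = −n_x/n_z = −0.130148243 and ∂z/∂N = −n_y/n_z = 0.025648358.
Intercept c from W-7: 1297.8 + 71224.54 − 141669.78 = −69147.45.
At (547277, 5523774): z_contact = −71227.14 + 141675.73 − 69147.45 = 1301.15 ft.
Depth below ground = 1331.1 − 1301.15 = 30.0 ft.

30.0 ft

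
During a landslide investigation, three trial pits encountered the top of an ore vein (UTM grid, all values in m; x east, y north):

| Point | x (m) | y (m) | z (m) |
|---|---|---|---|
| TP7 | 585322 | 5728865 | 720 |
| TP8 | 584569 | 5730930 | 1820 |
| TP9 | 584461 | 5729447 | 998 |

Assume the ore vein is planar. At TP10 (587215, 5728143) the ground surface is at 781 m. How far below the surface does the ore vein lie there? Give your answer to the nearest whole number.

365 m

Let the plane be z = a·x + b·y + c.
TP8−TP7: −753a + 2065b = 1100;  TP9−TP7: −861a + 582b = 278.
Solving gives a = 0.04936110, b = 0.55068712.
Then c = 720 − a·585322 − b·5728865 = −3182984.31.
At (587215, 5728143): z_contact = 28985.6 + 3154414.6 − 3182984.31 = 415.8 m.
Depth below ground = 781 − 415.8 = 365 m.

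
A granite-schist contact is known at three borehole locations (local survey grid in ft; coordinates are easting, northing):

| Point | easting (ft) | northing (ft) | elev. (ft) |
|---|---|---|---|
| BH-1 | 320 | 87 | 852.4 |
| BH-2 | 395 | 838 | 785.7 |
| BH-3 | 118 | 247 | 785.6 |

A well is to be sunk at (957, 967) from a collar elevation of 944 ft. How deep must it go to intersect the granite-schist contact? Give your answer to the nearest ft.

37 ft

Two edge vectors: BH-1→BH-2 = (75, 751, -66.7), BH-1→BH-3 = (-202, 160, -66.8).
Normal n = (BH-1→BH-2) × (BH-1→BH-3) = (-39494.8, 18483.4, 163702).
So ∂z/∂easting = −n_x/n_z = 0.24126 and ∂z/∂northing = −n_y/n_z = −0.11291.
Intercept c from BH-1: 852.4 − 77.20 + 9.82 = 785.02.
At (957, 967): z_contact = 230.9 − 109.2 + 785.02 = 906.7 ft.
Depth below ground = 944 − 906.7 = 37 ft.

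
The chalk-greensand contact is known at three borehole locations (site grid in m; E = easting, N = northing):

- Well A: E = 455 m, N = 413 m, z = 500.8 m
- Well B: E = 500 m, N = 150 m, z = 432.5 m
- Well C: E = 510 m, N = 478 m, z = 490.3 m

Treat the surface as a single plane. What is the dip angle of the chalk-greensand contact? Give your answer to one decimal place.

24.5°

Two edge vectors: Well A→Well B = (45, -263, -68.3), Well A→Well C = (55, 65, -10.5).
Normal n = (Well A→Well B) × (Well A→Well C) = (7201, -3284, 17390).
So ∂z/∂E = −n_x/n_z = −0.41409 and ∂z/∂N = −n_y/n_z = 0.18884.
Gradient magnitude |∇z| = √(a² + b²) = √(0.17147 + 0.03566) = 0.45512.
True dip = arctan(0.45512) = 24.5°, dipping toward ESE (azimuth ≈ 115°).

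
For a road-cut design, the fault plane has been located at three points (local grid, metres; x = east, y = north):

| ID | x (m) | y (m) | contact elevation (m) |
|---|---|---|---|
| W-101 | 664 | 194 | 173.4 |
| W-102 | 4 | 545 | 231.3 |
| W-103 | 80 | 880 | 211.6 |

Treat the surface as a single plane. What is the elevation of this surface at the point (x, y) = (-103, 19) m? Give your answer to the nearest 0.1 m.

Let the plane be z = a·x + b·y + c.
W-102−W-101: −660a + 351b = 57.9;  W-103−W-101: −584a + 686b = 38.2.
Solving gives a = −0.10619, b = −0.03472.
Then c = 173.4 − a·664 − b·194 = 250.64.
At (-103, 19): z = 10.9 − 0.7 + 250.64 = 260.9 m.

260.9 m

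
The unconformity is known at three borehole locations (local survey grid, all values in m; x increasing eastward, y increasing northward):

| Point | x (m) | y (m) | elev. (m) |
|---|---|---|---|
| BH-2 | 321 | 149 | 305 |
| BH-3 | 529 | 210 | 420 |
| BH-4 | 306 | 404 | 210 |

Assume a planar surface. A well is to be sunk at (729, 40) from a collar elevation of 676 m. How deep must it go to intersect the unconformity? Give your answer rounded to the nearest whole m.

Let the plane be z = a·x + b·y + c.
BH-3−BH-2: 208a + 61b = 115;  BH-4−BH-2: −15a + 255b = −95.
Solving gives a = 0.65091, b = −0.33426.
Then c = 305 − a·321 − b·149 = 145.86.
At (729, 40): z_contact = 474.5 − 13.4 + 145.86 = 607.0 m.
Depth below ground = 676 − 607.0 = 69 m.

69 m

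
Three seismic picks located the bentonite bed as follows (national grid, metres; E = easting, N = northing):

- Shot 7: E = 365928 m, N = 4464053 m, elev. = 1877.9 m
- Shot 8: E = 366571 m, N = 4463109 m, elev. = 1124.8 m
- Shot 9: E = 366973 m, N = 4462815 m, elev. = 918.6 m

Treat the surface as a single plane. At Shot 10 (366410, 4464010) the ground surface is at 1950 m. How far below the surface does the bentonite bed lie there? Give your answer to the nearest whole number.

43 m

Two edge vectors: Shot 7→Shot 8 = (643, -944, -753.1), Shot 7→Shot 9 = (1045, -1238, -959.3).
Normal n = (Shot 7→Shot 8) × (Shot 7→Shot 9) = (-26758.6, -170159.6, 190446).
So ∂z/∂E = −n_x/n_z = 0.14050492 and ∂z/∂N = −n_y/n_z = 0.89347952.
Intercept c from Shot 7: 1877.9 − 51414.68 − 3988539.92 = −4038076.70.
At (366410, 4464010): z_contact = 51482.4 + 3988501.5 − 4038076.70 = 1907.2 m.
Depth below ground = 1950 − 1907.2 = 43 m.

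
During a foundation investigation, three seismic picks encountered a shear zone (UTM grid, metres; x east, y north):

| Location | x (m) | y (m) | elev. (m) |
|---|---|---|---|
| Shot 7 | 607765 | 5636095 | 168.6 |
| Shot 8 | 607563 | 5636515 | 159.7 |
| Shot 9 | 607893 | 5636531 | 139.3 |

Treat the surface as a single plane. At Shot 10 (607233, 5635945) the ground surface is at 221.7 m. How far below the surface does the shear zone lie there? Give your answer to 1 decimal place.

Two edge vectors: Shot 7→Shot 8 = (-202, 420, -8.9), Shot 7→Shot 9 = (128, 436, -29.3).
Normal n = (Shot 7→Shot 8) × (Shot 7→Shot 9) = (-8425.6, -7057.8, -141832).
So ∂z/∂x = −n_x/n_z = −0.059405494 and ∂z/∂y = −n_y/n_z = −0.049761690.
Intercept c from Shot 7: 168.6 + 36104.58 + 280461.61 = 316734.79.
At (607233, 5635945): z_contact = −36072.98 − 280454.15 + 316734.79 = 207.67 m.
Depth below ground = 221.7 − 207.67 = 14.0 m.

14.0 m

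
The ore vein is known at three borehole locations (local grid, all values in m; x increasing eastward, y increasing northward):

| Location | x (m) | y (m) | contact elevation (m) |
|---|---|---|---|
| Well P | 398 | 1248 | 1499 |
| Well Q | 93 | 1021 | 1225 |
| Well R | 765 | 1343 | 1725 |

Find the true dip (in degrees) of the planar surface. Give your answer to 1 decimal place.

36.7°

Let the plane be z = a·x + b·y + c.
Well Q−Well P: −305a − 227b = −274;  Well R−Well P: 367a + 95b = 226.
Solving gives a = 0.46512, b = 0.58210.
Gradient magnitude |∇z| = √(a² + b²) = √(0.21634 + 0.33884) = 0.74511.
True dip = arctan(0.74511) = 36.7°, dipping toward SW (azimuth ≈ 219°).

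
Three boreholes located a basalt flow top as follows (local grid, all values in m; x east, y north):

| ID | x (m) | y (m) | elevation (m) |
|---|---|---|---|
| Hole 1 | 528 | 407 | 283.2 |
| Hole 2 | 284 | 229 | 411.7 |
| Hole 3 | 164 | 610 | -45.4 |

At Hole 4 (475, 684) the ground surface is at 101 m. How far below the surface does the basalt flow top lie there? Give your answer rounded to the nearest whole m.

Two edge vectors: Hole 1→Hole 2 = (-244, -178, 128.5), Hole 1→Hole 3 = (-364, 203, -328.6).
Normal n = (Hole 1→Hole 2) × (Hole 1→Hole 3) = (32405.3, -126952.4, -114324).
So ∂z/∂x = −n_x/n_z = 0.28345 and ∂z/∂y = −n_y/n_z = −1.11046.
Intercept c from Hole 1: 283.2 − 149.66 + 451.96 = 585.50.
At (475, 684): z_contact = 134.6 − 759.6 + 585.50 = -39.4 m.
Depth below ground = 101 − (-39.4) = 140 m.

140 m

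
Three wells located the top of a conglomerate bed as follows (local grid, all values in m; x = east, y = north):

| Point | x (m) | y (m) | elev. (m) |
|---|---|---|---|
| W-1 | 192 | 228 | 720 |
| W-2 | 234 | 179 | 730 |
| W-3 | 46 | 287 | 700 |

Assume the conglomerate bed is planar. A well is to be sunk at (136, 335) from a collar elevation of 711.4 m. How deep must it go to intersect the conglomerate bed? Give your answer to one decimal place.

Two edge vectors: W-1→W-2 = (42, -49, 10), W-1→W-3 = (-146, 59, -20).
Normal n = (W-1→W-2) × (W-1→W-3) = (390, -620, -4676).
So ∂z/∂x = −n_x/n_z = 0.08340 and ∂z/∂y = −n_y/n_z = −0.13259.
Intercept c from W-1: 720 − 16.01 + 30.23 = 734.22.
At (136, 335): z_contact = 11.34 − 44.42 + 734.22 = 701.14 m.
Depth below ground = 711.4 − 701.14 = 10.3 m.

10.3 m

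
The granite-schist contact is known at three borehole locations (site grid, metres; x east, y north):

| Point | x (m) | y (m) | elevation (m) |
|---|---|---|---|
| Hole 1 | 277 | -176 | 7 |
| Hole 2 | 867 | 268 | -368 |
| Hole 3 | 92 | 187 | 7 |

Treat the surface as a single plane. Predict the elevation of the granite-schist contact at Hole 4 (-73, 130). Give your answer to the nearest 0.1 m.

96.1 m

Let the plane be z = a·x + b·y + c.
Hole 2−Hole 1: 590a + 444b = −375;  Hole 3−Hole 1: −185a + 363b = 0.
Solving gives a = −0.45940, b = −0.23413.
Then c = 7 − a·277 − b·-176 = 93.05.
At (-73, 130): z = 33.5 − 30.4 + 93.05 = 96.1 m.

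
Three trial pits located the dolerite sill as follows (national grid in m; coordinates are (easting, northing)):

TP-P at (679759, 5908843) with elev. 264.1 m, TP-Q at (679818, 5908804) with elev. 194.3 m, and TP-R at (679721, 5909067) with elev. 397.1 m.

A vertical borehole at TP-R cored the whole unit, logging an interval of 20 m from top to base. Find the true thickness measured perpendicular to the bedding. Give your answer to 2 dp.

Let the plane be z = a·E + b·N + c.
TP-Q−TP-P: 59a − 39b = −69.8;  TP-R−TP-P: −38a + 224b = 133.
Solving gives a = −0.89042, b = 0.44270.
|∇z| = √(a²+b²) = 0.99440, so dip δ = arctan(0.99440) = 44.84°.
True thickness = vertical thickness × cos δ = 20 × cos 44.84° = 14.18 m.

14.18 m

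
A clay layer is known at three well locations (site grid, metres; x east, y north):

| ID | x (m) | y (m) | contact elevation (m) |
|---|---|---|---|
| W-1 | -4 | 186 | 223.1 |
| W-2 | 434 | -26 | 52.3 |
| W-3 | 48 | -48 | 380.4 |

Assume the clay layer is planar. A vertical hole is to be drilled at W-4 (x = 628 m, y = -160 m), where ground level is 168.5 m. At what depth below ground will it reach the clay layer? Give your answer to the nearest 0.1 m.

Let the plane be z = a·x + b·y + c.
W-2−W-1: 438a − 212b = −170.8;  W-3−W-1: 52a − 234b = 157.3.
Solving gives a = −0.80153, b = −0.85034.
Then c = 223.1 − a·-4 − b·186 = 378.06.
At (628, -160): z_contact = −503.36 + 136.05 + 378.06 = 10.75 m.
Depth below ground = 168.5 − 10.75 = 157.8 m.

157.8 m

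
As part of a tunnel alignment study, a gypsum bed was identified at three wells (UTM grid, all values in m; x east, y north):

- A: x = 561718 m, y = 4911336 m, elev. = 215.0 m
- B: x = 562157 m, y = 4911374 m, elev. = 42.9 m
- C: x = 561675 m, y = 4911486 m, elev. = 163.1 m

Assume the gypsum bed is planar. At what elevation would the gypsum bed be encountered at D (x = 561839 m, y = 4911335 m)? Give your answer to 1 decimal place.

172.7 m

Let the plane be z = a·x + b·y + c.
B−A: 439a + 38b = −172.1;  C−A: −43a + 150b = −51.9.
Solving gives a = −0.353310414, b = −0.447282319.
Then c = 215 − a·561718 − b·4911336 = 2395429.57.
At (561839, 4911335): z = −198503.6 − 2196753.3 + 2395429.57 = 172.7 m.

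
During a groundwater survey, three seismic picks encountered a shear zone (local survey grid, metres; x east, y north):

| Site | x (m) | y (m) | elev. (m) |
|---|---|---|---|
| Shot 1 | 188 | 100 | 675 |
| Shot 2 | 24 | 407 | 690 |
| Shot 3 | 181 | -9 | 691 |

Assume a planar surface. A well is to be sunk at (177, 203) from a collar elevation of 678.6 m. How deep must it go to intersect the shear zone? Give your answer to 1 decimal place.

13.0 m

Let the plane be z = a·x + b·y + c.
Shot 2−Shot 1: −164a + 307b = 15;  Shot 3−Shot 1: −7a − 109b = 16.
Solving gives a = −0.32694, b = −0.12579.
Then c = 675 − a·188 − b·100 = 749.04.
At (177, 203): z_contact = −57.87 − 25.54 + 749.04 = 665.64 m.
Depth below ground = 678.6 − 665.64 = 13.0 m.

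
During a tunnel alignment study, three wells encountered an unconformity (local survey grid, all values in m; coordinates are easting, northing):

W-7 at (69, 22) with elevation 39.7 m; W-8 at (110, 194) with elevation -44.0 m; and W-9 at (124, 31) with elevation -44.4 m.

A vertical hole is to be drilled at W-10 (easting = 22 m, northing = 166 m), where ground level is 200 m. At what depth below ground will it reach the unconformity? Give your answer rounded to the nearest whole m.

108 m

Let the plane be z = a·easting + b·northing + c.
W-8−W-7: 41a + 172b = −83.7;  W-9−W-7: 55a + 9b = −84.1.
Solving gives a = −1.50829, b = −0.12709.
Then c = 39.7 − a·69 − b·22 = 146.57.
At (22, 166): z_contact = −33.2 − 21.1 + 146.57 = 92.3 m.
Depth below ground = 200 − 92.3 = 108 m.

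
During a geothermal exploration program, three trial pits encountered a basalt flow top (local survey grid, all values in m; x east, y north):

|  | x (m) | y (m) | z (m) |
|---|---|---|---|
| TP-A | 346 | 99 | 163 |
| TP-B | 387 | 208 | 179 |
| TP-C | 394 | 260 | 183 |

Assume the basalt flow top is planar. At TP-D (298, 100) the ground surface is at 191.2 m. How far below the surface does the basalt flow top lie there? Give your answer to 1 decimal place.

Let the plane be z = a·x + b·y + c.
TP-B−TP-A: 41a + 109b = 16;  TP-C−TP-A: 48a + 161b = 20.
Solving gives a = 0.28926, b = 0.03798.
Then c = 163 − a·346 − b·99 = 59.15.
At (298, 100): z_contact = 86.20 + 3.80 + 59.15 = 149.15 m.
Depth below ground = 191.2 − 149.15 = 42.0 m.

42.0 m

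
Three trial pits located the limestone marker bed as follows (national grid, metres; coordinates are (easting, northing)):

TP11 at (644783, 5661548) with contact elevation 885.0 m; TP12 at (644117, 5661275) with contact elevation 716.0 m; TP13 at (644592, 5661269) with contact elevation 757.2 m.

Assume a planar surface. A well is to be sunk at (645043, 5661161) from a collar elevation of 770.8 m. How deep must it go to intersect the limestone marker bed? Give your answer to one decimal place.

Two edge vectors: TP11→TP12 = (-666, -273, -169), TP11→TP13 = (-191, -279, -127.8).
Normal n = (TP11→TP12) × (TP11→TP13) = (-12261.6, -52835.8, 133671).
So ∂z/∂E = −n_x/n_z = 0.091729695 and ∂z/∂N = −n_y/n_z = 0.395267485.
Intercept c from TP11: 885 − 59145.75 − 2237825.84 = −2296086.59.
At (645043, 5661161): z_contact = 59169.60 + 2237672.87 − 2296086.59 = 755.88 m.
Depth below ground = 770.8 − 755.88 = 14.9 m.

14.9 m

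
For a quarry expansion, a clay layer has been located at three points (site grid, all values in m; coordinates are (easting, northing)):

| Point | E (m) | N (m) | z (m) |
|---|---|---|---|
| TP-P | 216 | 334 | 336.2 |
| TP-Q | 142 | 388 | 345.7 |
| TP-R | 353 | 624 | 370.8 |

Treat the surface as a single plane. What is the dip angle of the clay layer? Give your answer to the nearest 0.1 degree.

7.8°

Let the plane be z = a·E + b·N + c.
TP-Q−TP-P: −74a + 54b = 9.5;  TP-R−TP-P: 137a + 290b = 34.6.
Solving gives a = −0.03072, b = 0.13382.
Gradient magnitude |∇z| = √(a² + b²) = √(0.00094 + 0.01791) = 0.13731.
True dip = arctan(0.13731) = 7.8°, dipping toward SSE (azimuth ≈ 167°).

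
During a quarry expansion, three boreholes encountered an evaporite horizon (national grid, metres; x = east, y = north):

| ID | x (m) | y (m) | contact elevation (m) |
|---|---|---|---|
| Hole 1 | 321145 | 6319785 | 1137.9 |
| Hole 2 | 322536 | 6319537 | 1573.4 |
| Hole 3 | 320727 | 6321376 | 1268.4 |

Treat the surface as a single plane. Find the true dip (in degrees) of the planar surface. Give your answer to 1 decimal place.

Two edge vectors: Hole 1→Hole 2 = (1391, -248, 435.5), Hole 1→Hole 3 = (-418, 1591, 130.5).
Normal n = (Hole 1→Hole 2) × (Hole 1→Hole 3) = (-725244.5, -363564.5, 2109417).
So ∂z/∂x = −n_x/n_z = 0.34381 and ∂z/∂y = −n_y/n_z = 0.17235.
Gradient magnitude |∇z| = √(a² + b²) = √(0.11821 + 0.02971) = 0.38459.
True dip = arctan(0.38459) = 21.0°, dipping toward WSW (azimuth ≈ 243°).

21.0°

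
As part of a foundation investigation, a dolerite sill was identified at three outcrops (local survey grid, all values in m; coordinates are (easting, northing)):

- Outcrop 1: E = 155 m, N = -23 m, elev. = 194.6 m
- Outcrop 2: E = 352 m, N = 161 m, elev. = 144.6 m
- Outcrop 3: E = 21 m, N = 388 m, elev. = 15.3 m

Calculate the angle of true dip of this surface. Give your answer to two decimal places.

Let the plane be z = a·E + b·N + c.
Outcrop 2−Outcrop 1: 197a + 184b = −50;  Outcrop 3−Outcrop 1: −134a + 411b = −179.3.
Solving gives a = 0.11779, b = −0.39785.
Gradient magnitude |∇z| = √(a² + b²) = √(0.01387 + 0.15828) = 0.41492.
True dip = arctan(0.41492) = 22.53°, dipping toward NNW (azimuth ≈ 344°).

22.53°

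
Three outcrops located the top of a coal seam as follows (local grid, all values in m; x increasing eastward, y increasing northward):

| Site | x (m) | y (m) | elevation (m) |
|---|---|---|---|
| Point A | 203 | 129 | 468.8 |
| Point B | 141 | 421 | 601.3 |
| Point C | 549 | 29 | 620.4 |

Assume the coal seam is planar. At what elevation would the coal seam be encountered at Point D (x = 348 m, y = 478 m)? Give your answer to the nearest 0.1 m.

Two edge vectors: Point A→Point B = (-62, 292, 132.5), Point A→Point C = (346, -100, 151.6).
Normal n = (Point A→Point B) × (Point A→Point C) = (57517.2, 55244.2, -94832).
So ∂z/∂x = −n_x/n_z = 0.60652 and ∂z/∂y = −n_y/n_z = 0.58255.
Intercept c from Point A: 468.8 − 123.12 − 75.15 = 270.53.
At (348, 478): z = 211.1 + 278.5 + 270.53 = 760.1 m.

760.1 m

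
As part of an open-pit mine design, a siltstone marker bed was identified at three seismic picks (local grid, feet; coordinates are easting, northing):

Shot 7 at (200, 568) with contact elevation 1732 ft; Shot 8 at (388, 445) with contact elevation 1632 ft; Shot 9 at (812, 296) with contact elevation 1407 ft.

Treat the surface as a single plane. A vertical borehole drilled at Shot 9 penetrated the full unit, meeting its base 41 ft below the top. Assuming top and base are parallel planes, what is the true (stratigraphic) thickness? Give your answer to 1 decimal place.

36.2 ft

Two edge vectors: Shot 7→Shot 8 = (188, -123, -100), Shot 7→Shot 9 = (612, -272, -325).
Normal n = (Shot 7→Shot 8) × (Shot 7→Shot 9) = (12775, -100, 24140).
So ∂z/∂easting = −n_x/n_z = −0.52920 and ∂z/∂northing = −n_y/n_z = 0.00414.
|∇z| = √(a²+b²) = 0.52922, so dip δ = arctan(0.52922) = 27.89°.
True thickness = vertical thickness × cos δ = 41 × cos 27.89° = 36.2 ft.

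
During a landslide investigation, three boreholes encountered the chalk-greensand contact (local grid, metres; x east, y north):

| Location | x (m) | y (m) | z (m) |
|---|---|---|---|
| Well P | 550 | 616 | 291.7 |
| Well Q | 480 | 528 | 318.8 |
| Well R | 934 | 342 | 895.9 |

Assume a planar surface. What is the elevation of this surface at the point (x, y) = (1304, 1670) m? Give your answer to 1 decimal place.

Two edge vectors: Well P→Well Q = (-70, -88, 27.1), Well P→Well R = (384, -274, 604.2).
Normal n = (Well P→Well Q) × (Well P→Well R) = (-45744.2, 52700.4, 52972).
So ∂z/∂x = −n_x/n_z = 0.863554 and ∂z/∂y = −n_y/n_z = −0.994873.
Intercept c from Well P: 291.7 − 474.95 + 612.84 = 429.59.
At (1304, 1670): z = 1126.1 − 1661.4 + 429.59 = -105.8 m.

-105.8 m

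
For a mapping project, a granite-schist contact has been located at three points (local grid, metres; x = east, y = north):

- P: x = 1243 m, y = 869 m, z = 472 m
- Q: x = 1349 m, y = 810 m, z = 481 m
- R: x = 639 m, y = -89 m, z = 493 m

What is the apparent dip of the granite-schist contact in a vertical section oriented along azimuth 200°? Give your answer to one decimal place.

2.0°

Two edge vectors: P→Q = (106, -59, 9), P→R = (-604, -958, 21).
Normal n = (P→Q) × (P→R) = (7383, -7662, -137184).
So ∂z/∂x = −n_x/n_z = 0.05382 and ∂z/∂y = −n_y/n_z = −0.05585.
Unit vector along 200° is (sin 200°, cos 200°) = (-0.3420, -0.9397).
Slope in that direction = a·(-0.3420) + b·(-0.9397) = 0.03408.
Apparent dip = arctan|0.03408| = 2.0° (true dip is 4.4°, so apparent ≤ true as expected).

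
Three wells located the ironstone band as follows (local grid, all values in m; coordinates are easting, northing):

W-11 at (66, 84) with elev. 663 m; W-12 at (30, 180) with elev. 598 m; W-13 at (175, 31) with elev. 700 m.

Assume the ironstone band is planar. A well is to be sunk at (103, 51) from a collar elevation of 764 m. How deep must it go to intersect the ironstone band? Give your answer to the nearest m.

78 m

Let the plane be z = a·easting + b·northing + c.
W-12−W-11: −36a + 96b = −65;  W-13−W-11: 109a − 53b = 37.
Solving gives a = 0.01251, b = −0.67239.
Then c = 663 − a·66 − b·84 = 718.66.
At (103, 51): z_contact = 1.3 − 34.3 + 718.66 = 685.7 m.
Depth below ground = 764 − 685.7 = 78 m.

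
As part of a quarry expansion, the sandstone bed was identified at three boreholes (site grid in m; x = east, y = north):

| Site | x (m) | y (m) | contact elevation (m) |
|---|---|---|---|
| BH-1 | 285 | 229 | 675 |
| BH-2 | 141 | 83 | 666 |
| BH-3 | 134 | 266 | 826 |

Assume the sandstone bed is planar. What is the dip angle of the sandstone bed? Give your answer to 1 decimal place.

Two edge vectors: BH-1→BH-2 = (-144, -146, -9), BH-1→BH-3 = (-151, 37, 151).
Normal n = (BH-1→BH-2) × (BH-1→BH-3) = (-21713, 23103, -27374).
So ∂z/∂x = −n_x/n_z = −0.79320 and ∂z/∂y = −n_y/n_z = 0.84398.
Gradient magnitude |∇z| = √(a² + b²) = √(0.62916 + 0.71230) = 1.15821.
True dip = arctan(1.15821) = 49.2°, dipping toward SE (azimuth ≈ 137°).

49.2°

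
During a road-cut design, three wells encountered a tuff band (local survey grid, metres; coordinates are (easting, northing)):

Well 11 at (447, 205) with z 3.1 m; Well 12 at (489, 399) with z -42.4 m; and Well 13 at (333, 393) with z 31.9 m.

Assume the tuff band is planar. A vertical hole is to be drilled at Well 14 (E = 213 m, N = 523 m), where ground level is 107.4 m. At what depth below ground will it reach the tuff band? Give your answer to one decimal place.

Let the plane be z = a·E + b·N + c.
Well 12−Well 11: 42a + 194b = −45.5;  Well 13−Well 11: −114a + 188b = 28.8.
Solving gives a = −0.47118, b = −0.13253.
Then c = 3.1 − a·447 − b·205 = 240.89.
At (213, 523): z_contact = −100.36 − 69.31 + 240.89 = 71.21 m.
Depth below ground = 107.4 − 71.21 = 36.2 m.

36.2 m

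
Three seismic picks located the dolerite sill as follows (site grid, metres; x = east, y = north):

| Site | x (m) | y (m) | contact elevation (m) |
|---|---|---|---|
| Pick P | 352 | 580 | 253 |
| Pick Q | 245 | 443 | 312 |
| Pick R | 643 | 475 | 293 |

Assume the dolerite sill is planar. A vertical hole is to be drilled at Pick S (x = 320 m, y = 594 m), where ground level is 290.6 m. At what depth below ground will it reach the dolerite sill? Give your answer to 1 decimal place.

Two edge vectors: Pick P→Pick Q = (-107, -137, 59), Pick P→Pick R = (291, -105, 40).
Normal n = (Pick P→Pick Q) × (Pick P→Pick R) = (715, 21449, 51102).
So ∂z/∂x = −n_x/n_z = −0.01399 and ∂z/∂y = −n_y/n_z = −0.41973.
Intercept c from Pick P: 253 + 4.93 + 243.44 = 501.37.
At (320, 594): z_contact = −4.48 − 249.32 + 501.37 = 247.57 m.
Depth below ground = 290.6 − 247.57 = 43.0 m.

43.0 m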